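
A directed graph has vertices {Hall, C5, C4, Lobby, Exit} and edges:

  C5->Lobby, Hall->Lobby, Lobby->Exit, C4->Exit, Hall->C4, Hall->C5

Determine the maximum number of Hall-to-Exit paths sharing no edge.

Assign every edge capacity 1; by Menger, the answer equals the max flow.
Path Hall→C4→Exit (+1); total 1.
Path Hall→Lobby→Exit (+1); total 2.
No residual Hall→Exit path; max flow = 2.
Certifying cut of size 2: {Hall→C4, Lobby→Exit}.

2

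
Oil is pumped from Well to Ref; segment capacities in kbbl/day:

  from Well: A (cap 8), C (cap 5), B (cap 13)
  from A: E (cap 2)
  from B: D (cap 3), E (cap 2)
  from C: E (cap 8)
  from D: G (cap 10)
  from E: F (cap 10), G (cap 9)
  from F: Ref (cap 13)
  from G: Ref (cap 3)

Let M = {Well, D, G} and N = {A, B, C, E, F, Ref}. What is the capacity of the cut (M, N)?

29

Edges leaving {Well, D, G}: Well→A (8), Well→B (13), Well→C (5), G→Ref (3).
Cut capacity = 8 + 13 + 5 + 3 = 29.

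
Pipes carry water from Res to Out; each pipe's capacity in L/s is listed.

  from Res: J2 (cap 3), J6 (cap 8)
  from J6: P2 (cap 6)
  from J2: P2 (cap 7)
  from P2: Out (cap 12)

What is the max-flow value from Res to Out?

Augment Res→J6→P2→Out: bottleneck 6, flow now 6.
Augment Res→J2→P2→Out: bottleneck 3, flow now 9.
No augmenting path remains; maximum flow = 9.
In the residual graph, reachable from Res: {Res, J6}.
Min-cut edges: Res→J2 (3), J6→P2 (6); capacity 3 + 6 = 9.
This cut is saturated, so no flow can exceed 9.

9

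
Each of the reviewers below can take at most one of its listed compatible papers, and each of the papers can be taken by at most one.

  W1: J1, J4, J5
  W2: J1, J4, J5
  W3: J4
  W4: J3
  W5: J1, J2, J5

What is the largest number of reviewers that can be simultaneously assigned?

Unit-capacity flow: source→left, listed edges, right→sink; max matching = max flow.
Augmenting path W1→J1 (+1); matched 1.
Augmenting path W2→J4 (+1); matched 2.
Augmenting path W4→J3 (+1); matched 3.
Augmenting path W5→J2 (+1); matched 4.
Augmenting path W3→J4→W2→J5 (+1); matched 5.
No augmenting path remains; maximum matching = 5.
König certificate: {W1, W2, W3, W4, W5} is a vertex cover of size 5 (every listed pair touches it), so no matching can be larger.

5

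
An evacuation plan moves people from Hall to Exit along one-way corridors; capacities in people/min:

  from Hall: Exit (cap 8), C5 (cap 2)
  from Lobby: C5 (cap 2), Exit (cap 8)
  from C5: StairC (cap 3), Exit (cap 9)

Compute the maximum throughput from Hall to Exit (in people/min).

Augment Hall→Exit: bottleneck 8, flow now 8.
Augment Hall→C5→Exit: bottleneck 2, flow now 10.
No augmenting path remains; maximum flow = 10.
In the residual graph, reachable from Hall: {Hall}.
Min-cut edges: Hall→C5 (2), Hall→Exit (8); capacity 2 + 8 = 10.
This cut is saturated, so no flow can exceed 10.

10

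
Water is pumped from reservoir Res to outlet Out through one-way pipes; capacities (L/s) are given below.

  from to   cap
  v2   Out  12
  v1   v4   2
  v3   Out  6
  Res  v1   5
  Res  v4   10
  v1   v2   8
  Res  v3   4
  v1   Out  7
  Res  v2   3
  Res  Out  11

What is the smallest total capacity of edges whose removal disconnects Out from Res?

Augment Res→Out: bottleneck 11, flow now 11.
Augment Res→v1→Out: bottleneck 5, flow now 16.
Augment Res→v2→Out: bottleneck 3, flow now 19.
Augment Res→v3→Out: bottleneck 4, flow now 23.
No augmenting path remains; maximum flow = 23.
By max-flow min-cut, the minimum cut capacity equals the max flow.
In the residual graph, reachable from Res: {Res, v4}.
Min-cut edges: Res→v1 (5), Res→v2 (3), Res→v3 (4), Res→Out (11); capacity 5 + 3 + 4 + 11 = 23.

23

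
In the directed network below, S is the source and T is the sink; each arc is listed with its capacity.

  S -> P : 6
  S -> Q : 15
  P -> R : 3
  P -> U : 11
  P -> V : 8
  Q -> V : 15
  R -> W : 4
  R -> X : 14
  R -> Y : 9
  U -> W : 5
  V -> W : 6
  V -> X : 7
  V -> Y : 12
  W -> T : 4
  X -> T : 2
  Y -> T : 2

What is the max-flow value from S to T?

8

Augment S→P→R→W→T: bottleneck 3, flow now 3.
Augment S→P→U→W→T: bottleneck 1, flow now 4.
Augment S→P→V→X→T: bottleneck 2, flow now 6.
Augment S→Q→V→Y→T: bottleneck 2, flow now 8.
No augmenting path remains; maximum flow = 8.
In the residual graph, reachable from S: {S, P, Q, R, U, V, W, X, Y}.
Min-cut edges: W→T (4), X→T (2), Y→T (2); capacity 4 + 2 + 2 = 8.
This cut is saturated, so no flow can exceed 8.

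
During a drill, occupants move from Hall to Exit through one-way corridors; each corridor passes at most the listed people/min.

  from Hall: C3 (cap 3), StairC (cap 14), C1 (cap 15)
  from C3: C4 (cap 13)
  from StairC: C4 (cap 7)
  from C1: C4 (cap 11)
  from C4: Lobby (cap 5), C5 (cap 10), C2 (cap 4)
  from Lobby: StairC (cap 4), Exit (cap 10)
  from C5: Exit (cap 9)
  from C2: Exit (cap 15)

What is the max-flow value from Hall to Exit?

18

Augment Hall→C3→C4→Lobby→Exit: bottleneck 3, flow now 3.
Augment Hall→StairC→C4→Lobby→Exit: bottleneck 2, flow now 5.
Augment Hall→StairC→C4→C5→Exit: bottleneck 5, flow now 10.
Augment Hall→C1→C4→C5→Exit: bottleneck 4, flow now 14.
Augment Hall→C1→C4→C2→Exit: bottleneck 4, flow now 18.
No augmenting path remains; maximum flow = 18.
In the residual graph, reachable from Hall: {Hall, C3, StairC, C1, C4, C5}.
Min-cut edges: C4→Lobby (5), C4→C2 (4), C5→Exit (9); capacity 5 + 4 + 9 = 18.
This cut is saturated, so no flow can exceed 18.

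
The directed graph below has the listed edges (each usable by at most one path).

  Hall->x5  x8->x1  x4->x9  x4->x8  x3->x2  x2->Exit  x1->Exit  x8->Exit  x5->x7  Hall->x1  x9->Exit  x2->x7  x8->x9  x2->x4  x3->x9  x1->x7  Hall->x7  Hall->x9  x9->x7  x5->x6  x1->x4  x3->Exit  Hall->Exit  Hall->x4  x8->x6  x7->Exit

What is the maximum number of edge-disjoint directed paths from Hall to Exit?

Assign every edge capacity 1; by Menger, the answer equals the max flow.
Path Hall→Exit (+1); total 1.
Path Hall→x1→Exit (+1); total 2.
Path Hall→x7→Exit (+1); total 3.
Path Hall→x9→Exit (+1); total 4.
Path Hall→x4→x8→Exit (+1); total 5.
No residual Hall→Exit path; max flow = 5.
Certifying cut of size 5: {Hall→Exit, Hall→x1, Hall→x4, Hall→x9, x7→Exit}.

5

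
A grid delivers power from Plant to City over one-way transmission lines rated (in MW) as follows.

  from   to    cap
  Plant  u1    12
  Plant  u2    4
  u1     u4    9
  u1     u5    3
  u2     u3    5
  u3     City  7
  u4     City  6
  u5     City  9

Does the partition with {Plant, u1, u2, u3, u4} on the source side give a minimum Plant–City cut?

No — its capacity is 16, but the minimum cut has capacity 13.

Given cut capacity: 3 + 7 + 6 = 16.
Augment Plant→u1→u4→City: bottleneck 6, flow now 6.
Augment Plant→u1→u5→City: bottleneck 3, flow now 9.
Augment Plant→u2→u3→City: bottleneck 4, flow now 13.
No augmenting path remains; maximum flow = 13.
In the residual graph, reachable from Plant: {Plant, u1, u4}.
Min-cut edges: Plant→u2 (4), u1→u5 (3), u4→City (6); capacity 4 + 3 + 6 = 13.
Cut capacity 16 exceeds the max flow 13, so it is not minimum.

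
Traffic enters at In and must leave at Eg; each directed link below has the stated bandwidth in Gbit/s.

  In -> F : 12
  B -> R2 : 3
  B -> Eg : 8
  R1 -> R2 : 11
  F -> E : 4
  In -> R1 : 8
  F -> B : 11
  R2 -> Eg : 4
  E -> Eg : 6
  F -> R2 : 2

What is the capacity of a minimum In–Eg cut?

16

Augment In→R1→R2→Eg: bottleneck 4, flow now 4.
Augment In→F→B→Eg: bottleneck 8, flow now 12.
Augment In→F→E→Eg: bottleneck 4, flow now 16.
No augmenting path remains; maximum flow = 16.
By max-flow min-cut, the minimum cut capacity equals the max flow.
In the residual graph, reachable from In: {In, R1, R2}.
Min-cut edges: In→F (12), R2→Eg (4); capacity 12 + 4 = 16.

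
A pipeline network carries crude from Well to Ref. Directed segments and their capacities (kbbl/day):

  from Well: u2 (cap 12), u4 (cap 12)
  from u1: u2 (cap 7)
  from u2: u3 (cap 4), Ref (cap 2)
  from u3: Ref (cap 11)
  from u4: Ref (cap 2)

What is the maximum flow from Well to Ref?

8

Augment Well→u2→Ref: bottleneck 2, flow now 2.
Augment Well→u4→Ref: bottleneck 2, flow now 4.
Augment Well→u2→u3→Ref: bottleneck 4, flow now 8.
No augmenting path remains; maximum flow = 8.
In the residual graph, reachable from Well: {Well, u2, u4}.
Min-cut edges: u2→u3 (4), u2→Ref (2), u4→Ref (2); capacity 4 + 2 + 2 = 8.
This cut is saturated, so no flow can exceed 8.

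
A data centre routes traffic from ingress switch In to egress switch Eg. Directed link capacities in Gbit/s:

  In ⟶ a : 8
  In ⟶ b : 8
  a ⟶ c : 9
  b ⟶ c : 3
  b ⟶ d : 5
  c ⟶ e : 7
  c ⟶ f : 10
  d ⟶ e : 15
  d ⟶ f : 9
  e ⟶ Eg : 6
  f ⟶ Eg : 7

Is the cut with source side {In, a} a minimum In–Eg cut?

Given cut capacity: 8 + 9 = 17.
Augment In→a→c→e→Eg: bottleneck 6, flow now 6.
Augment In→a→c→f→Eg: bottleneck 2, flow now 8.
Augment In→b→c→f→Eg: bottleneck 3, flow now 11.
Augment In→b→d→f→Eg: bottleneck 2, flow now 13.
No augmenting path remains; maximum flow = 13.
In the residual graph, reachable from In: {In, a, b, c, d, e, f}.
Min-cut edges: e→Eg (6), f→Eg (7); capacity 6 + 7 = 13.
Cut capacity 17 exceeds the max flow 13, so it is not minimum.

No — its capacity is 17, but the minimum cut has capacity 13.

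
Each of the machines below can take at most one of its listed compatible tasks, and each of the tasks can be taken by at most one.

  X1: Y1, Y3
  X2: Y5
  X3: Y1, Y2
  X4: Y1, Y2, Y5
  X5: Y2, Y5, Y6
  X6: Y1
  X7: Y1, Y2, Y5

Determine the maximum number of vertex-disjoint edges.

5

Unit-capacity flow: source→left, listed edges, right→sink; max matching = max flow.
Augmenting path X1→Y1 (+1); matched 1.
Augmenting path X2→Y5 (+1); matched 2.
Augmenting path X3→Y2 (+1); matched 3.
Augmenting path X5→Y6 (+1); matched 4.
Augmenting path X4→Y1→X1→Y3 (+1); matched 5.
No augmenting path remains; maximum matching = 5.
König certificate: {X1, X5, Y1, Y2, Y5} is a vertex cover of size 5 (every listed pair touches it), so no matching can be larger.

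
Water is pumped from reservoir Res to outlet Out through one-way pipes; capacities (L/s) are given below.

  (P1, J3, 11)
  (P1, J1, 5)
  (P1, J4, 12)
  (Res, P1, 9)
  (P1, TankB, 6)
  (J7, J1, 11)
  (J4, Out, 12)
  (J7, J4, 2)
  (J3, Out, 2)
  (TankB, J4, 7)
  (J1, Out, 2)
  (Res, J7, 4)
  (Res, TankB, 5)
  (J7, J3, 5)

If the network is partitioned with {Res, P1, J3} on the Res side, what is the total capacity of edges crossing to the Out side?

Edges leaving {Res, P1, J3}: Res→TankB (5), Res→J7 (4), P1→TankB (6), P1→J1 (5), P1→J4 (12), J3→Out (2).
Cut capacity = 5 + 4 + 6 + 5 + 12 + 2 = 34.

34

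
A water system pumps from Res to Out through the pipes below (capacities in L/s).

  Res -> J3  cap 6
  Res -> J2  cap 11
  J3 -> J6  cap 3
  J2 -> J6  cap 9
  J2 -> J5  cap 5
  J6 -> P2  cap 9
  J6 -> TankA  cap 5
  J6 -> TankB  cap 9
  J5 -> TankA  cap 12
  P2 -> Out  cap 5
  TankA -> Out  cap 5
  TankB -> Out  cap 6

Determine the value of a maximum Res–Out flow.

Augment Res→J3→J6→P2→Out: bottleneck 3, flow now 3.
Augment Res→J2→J6→P2→Out: bottleneck 2, flow now 5.
Augment Res→J2→J6→TankA→Out: bottleneck 5, flow now 10.
Augment Res→J2→J6→TankB→Out: bottleneck 2, flow now 12.
Augment Res→J2→J5→TankA→J6→TankB→Out: bottleneck 2, flow now 14. (uses reverse residual edge)
No augmenting path remains; maximum flow = 14.
In the residual graph, reachable from Res: {Res, J3}.
Min-cut edges: Res→J2 (11), J3→J6 (3); capacity 11 + 3 = 14.
This cut is saturated, so no flow can exceed 14.

14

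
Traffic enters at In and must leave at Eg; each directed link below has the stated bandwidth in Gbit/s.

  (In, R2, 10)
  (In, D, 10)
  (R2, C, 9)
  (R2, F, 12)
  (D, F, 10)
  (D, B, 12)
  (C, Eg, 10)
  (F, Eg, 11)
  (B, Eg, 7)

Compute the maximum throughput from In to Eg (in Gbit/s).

Augment In→R2→C→Eg: bottleneck 9, flow now 9.
Augment In→R2→F→Eg: bottleneck 1, flow now 10.
Augment In→D→F→Eg: bottleneck 10, flow now 20.
No augmenting path remains; maximum flow = 20.
In the residual graph, reachable from In: {In}.
Min-cut edges: In→R2 (10), In→D (10); capacity 10 + 10 = 20.
This cut is saturated, so no flow can exceed 20.

20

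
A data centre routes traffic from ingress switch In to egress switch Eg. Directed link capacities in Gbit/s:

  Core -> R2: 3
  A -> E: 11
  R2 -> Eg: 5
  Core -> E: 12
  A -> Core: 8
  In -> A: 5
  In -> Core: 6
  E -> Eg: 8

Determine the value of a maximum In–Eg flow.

Augment In→Core→E→Eg: bottleneck 6, flow now 6.
Augment In→A→E→Eg: bottleneck 2, flow now 8.
Augment In→A→Core→R2→Eg: bottleneck 3, flow now 11.
No augmenting path remains; maximum flow = 11.
In the residual graph, reachable from In: {In}.
Min-cut edges: In→Core (6), In→A (5); capacity 6 + 5 = 11.
This cut is saturated, so no flow can exceed 11.

11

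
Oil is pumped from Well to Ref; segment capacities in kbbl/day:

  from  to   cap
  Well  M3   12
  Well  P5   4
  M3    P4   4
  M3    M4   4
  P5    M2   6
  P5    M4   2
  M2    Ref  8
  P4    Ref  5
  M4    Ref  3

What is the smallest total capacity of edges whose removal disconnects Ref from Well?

11

Augment Well→M3→P4→Ref: bottleneck 4, flow now 4.
Augment Well→M3→M4→Ref: bottleneck 3, flow now 7.
Augment Well→P5→M2→Ref: bottleneck 4, flow now 11.
No augmenting path remains; maximum flow = 11.
By max-flow min-cut, the minimum cut capacity equals the max flow.
In the residual graph, reachable from Well: {Well, M3, M4}.
Min-cut edges: Well→P5 (4), M3→P4 (4), M4→Ref (3); capacity 4 + 4 + 3 = 11.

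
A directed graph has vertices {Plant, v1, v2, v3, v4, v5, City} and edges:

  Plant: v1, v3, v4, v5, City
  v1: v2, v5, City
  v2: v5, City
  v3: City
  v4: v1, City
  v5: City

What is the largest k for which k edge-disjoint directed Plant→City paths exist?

5

Assign every edge capacity 1; by Menger, the answer equals the max flow.
Path Plant→City (+1); total 1.
Path Plant→v1→City (+1); total 2.
Path Plant→v3→City (+1); total 3.
Path Plant→v4→City (+1); total 4.
Path Plant→v5→City (+1); total 5.
No residual Plant→City path; max flow = 5.
Certifying cut of size 5: {Plant→City, Plant→v1, Plant→v3, Plant→v4, Plant→v5}.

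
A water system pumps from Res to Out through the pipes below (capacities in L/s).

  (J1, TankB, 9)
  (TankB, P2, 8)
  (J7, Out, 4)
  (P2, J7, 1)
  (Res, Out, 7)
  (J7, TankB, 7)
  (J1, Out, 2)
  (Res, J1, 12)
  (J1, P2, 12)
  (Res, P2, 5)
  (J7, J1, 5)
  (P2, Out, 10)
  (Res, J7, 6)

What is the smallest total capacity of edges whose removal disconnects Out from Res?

Augment Res→Out: bottleneck 7, flow now 7.
Augment Res→J7→Out: bottleneck 4, flow now 11.
Augment Res→J1→Out: bottleneck 2, flow now 13.
Augment Res→P2→Out: bottleneck 5, flow now 18.
Augment Res→J1→P2→Out: bottleneck 5, flow now 23.
No augmenting path remains; maximum flow = 23.
By max-flow min-cut, the minimum cut capacity equals the max flow.
In the residual graph, reachable from Res: {Res, J7, J1, TankB, P2}.
Min-cut edges: Res→Out (7), J7→Out (4), J1→Out (2), P2→Out (10); capacity 7 + 4 + 2 + 10 = 23.

23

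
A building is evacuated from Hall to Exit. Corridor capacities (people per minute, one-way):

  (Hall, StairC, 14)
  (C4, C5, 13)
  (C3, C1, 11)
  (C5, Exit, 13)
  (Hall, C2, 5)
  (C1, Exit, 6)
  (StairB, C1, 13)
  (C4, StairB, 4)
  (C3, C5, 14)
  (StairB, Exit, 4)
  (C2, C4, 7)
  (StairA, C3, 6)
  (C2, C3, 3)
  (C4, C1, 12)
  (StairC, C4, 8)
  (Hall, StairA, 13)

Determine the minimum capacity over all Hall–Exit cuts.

19

Augment Hall→StairA→C3→C1→Exit: bottleneck 6, flow now 6.
Augment Hall→C2→C4→StairB→Exit: bottleneck 4, flow now 10.
Augment Hall→C2→C4→C5→Exit: bottleneck 1, flow now 11.
Augment Hall→StairC→C4→C5→Exit: bottleneck 8, flow now 19.
No augmenting path remains; maximum flow = 19.
By max-flow min-cut, the minimum cut capacity equals the max flow.
In the residual graph, reachable from Hall: {Hall, StairA, StairC}.
Min-cut edges: Hall→C2 (5), StairA→C3 (6), StairC→C4 (8); capacity 5 + 6 + 8 = 19.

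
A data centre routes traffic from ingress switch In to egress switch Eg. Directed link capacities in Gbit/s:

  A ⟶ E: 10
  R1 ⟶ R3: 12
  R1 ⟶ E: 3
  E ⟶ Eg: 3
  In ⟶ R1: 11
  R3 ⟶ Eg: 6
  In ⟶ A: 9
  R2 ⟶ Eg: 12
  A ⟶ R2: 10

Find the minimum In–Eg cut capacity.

Augment In→R1→R3→Eg: bottleneck 6, flow now 6.
Augment In→R1→E→Eg: bottleneck 3, flow now 9.
Augment In→A→R2→Eg: bottleneck 9, flow now 18.
No augmenting path remains; maximum flow = 18.
By max-flow min-cut, the minimum cut capacity equals the max flow.
In the residual graph, reachable from In: {In, R1, R3}.
Min-cut edges: In→A (9), R1→E (3), R3→Eg (6); capacity 9 + 3 + 6 = 18.

18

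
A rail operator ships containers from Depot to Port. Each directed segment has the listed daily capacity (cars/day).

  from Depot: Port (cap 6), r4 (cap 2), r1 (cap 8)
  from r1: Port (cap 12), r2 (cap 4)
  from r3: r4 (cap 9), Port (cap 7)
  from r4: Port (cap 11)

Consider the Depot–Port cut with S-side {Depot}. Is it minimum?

Yes — it is a minimum cut (capacity 16).

Given cut capacity: 8 + 2 + 6 = 16.
Augment Depot→Port: bottleneck 6, flow now 6.
Augment Depot→r1→Port: bottleneck 8, flow now 14.
Augment Depot→r4→Port: bottleneck 2, flow now 16.
No augmenting path remains; maximum flow = 16.
Cut capacity 16 equals the max flow, so it is a minimum cut.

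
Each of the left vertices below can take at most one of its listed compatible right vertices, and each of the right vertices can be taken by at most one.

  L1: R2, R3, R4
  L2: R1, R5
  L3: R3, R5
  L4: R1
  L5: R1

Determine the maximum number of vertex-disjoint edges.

Unit-capacity flow: source→left, listed edges, right→sink; max matching = max flow.
Augmenting path L1→R2 (+1); matched 1.
Augmenting path L2→R1 (+1); matched 2.
Augmenting path L3→R3 (+1); matched 3.
Augmenting path L4→R1→L2→R5 (+1); matched 4.
No augmenting path remains; maximum matching = 4.
König certificate: {L1, L2, L3, R1} is a vertex cover of size 4 (every listed pair touches it), so no matching can be larger.

4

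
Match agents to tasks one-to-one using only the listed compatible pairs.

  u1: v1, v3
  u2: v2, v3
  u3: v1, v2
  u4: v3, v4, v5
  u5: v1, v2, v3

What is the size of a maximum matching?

Unit-capacity flow: source→left, listed edges, right→sink; max matching = max flow.
Augmenting path u1→v1 (+1); matched 1.
Augmenting path u2→v2 (+1); matched 2.
Augmenting path u4→v3 (+1); matched 3.
Augmenting path u5→v3→u4→v4 (+1); matched 4.
No augmenting path remains; maximum matching = 4.
König certificate: {u4, v1, v2, v3} is a vertex cover of size 4 (every listed pair touches it), so no matching can be larger.

4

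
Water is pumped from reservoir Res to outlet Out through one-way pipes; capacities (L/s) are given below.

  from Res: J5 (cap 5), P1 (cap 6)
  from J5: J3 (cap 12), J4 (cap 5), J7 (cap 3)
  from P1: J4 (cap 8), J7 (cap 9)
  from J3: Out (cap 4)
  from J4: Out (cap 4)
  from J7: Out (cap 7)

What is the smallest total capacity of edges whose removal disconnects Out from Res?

Augment Res→J5→J3→Out: bottleneck 4, flow now 4.
Augment Res→J5→J4→Out: bottleneck 1, flow now 5.
Augment Res→P1→J4→Out: bottleneck 3, flow now 8.
Augment Res→P1→J7→Out: bottleneck 3, flow now 11.
No augmenting path remains; maximum flow = 11.
By max-flow min-cut, the minimum cut capacity equals the max flow.
In the residual graph, reachable from Res: {Res}.
Min-cut edges: Res→J5 (5), Res→P1 (6); capacity 5 + 6 = 11.

11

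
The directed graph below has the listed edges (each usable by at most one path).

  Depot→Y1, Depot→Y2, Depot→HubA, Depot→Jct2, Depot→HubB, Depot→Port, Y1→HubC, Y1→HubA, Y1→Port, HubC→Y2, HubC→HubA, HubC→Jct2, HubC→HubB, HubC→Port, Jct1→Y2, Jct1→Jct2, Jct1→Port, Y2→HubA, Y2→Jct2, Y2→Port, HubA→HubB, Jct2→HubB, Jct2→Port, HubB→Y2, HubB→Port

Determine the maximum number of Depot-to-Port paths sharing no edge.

Assign every edge capacity 1; by Menger, the answer equals the max flow.
Path Depot→Port (+1); total 1.
Path Depot→Y1→Port (+1); total 2.
Path Depot→Y2→Port (+1); total 3.
Path Depot→Jct2→Port (+1); total 4.
Path Depot→HubB→Port (+1); total 5.
No residual Depot→Port path; max flow = 5.
Certifying cut of size 5: {Depot→Port, Depot→Y1, HubB→Port, Jct2→Port, Y2→Port}.

5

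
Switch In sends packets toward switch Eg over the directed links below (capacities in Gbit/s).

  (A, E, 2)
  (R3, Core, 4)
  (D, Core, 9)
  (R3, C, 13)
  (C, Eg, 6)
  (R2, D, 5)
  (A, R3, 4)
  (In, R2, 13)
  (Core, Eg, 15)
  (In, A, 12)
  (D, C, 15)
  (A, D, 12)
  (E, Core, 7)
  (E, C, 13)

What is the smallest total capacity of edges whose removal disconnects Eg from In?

Augment In→A→E→C→Eg: bottleneck 2, flow now 2.
Augment In→A→R3→C→Eg: bottleneck 4, flow now 6.
Augment In→A→D→Core→Eg: bottleneck 6, flow now 12.
Augment In→R2→D→Core→Eg: bottleneck 3, flow now 15.
Augment In→R2→D→C→E→Core→Eg: bottleneck 2, flow now 17. (uses reverse residual edge)
No augmenting path remains; maximum flow = 17.
By max-flow min-cut, the minimum cut capacity equals the max flow.
In the residual graph, reachable from In: {In, R2}.
Min-cut edges: In→A (12), R2→D (5); capacity 12 + 5 = 17.

17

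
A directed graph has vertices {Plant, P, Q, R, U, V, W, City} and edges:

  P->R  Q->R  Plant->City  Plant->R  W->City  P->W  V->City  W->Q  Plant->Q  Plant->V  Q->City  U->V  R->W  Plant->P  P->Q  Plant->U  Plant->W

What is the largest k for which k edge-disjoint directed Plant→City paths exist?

Assign every edge capacity 1; by Menger, the answer equals the max flow.
Path Plant→City (+1); total 1.
Path Plant→Q→City (+1); total 2.
Path Plant→V→City (+1); total 3.
Path Plant→W→City (+1); total 4.
No residual Plant→City path; max flow = 4.
Certifying cut of size 4: {Plant→City, Q→City, V→City, W→City}.

4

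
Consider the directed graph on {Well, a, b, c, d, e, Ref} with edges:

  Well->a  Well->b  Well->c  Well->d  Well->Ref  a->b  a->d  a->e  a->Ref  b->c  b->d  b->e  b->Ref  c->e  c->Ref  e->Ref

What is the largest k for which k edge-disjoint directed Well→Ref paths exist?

Assign every edge capacity 1; by Menger, the answer equals the max flow.
Path Well→Ref (+1); total 1.
Path Well→a→Ref (+1); total 2.
Path Well→b→Ref (+1); total 3.
Path Well→c→Ref (+1); total 4.
No residual Well→Ref path; max flow = 4.
Certifying cut of size 4: {Well→Ref, Well→a, Well→b, Well→c}.

4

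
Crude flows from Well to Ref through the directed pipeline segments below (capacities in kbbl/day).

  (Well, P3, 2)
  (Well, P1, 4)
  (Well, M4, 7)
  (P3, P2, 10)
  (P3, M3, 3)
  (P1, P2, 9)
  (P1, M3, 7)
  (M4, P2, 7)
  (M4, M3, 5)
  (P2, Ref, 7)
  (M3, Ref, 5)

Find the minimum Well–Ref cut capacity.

Augment Well→P3→P2→Ref: bottleneck 2, flow now 2.
Augment Well→P1→P2→Ref: bottleneck 4, flow now 6.
Augment Well→M4→P2→Ref: bottleneck 1, flow now 7.
Augment Well→M4→M3→Ref: bottleneck 5, flow now 12.
No augmenting path remains; maximum flow = 12.
By max-flow min-cut, the minimum cut capacity equals the max flow.
In the residual graph, reachable from Well: {Well, P3, P1, M4, P2, M3}.
Min-cut edges: P2→Ref (7), M3→Ref (5); capacity 7 + 5 = 12.

12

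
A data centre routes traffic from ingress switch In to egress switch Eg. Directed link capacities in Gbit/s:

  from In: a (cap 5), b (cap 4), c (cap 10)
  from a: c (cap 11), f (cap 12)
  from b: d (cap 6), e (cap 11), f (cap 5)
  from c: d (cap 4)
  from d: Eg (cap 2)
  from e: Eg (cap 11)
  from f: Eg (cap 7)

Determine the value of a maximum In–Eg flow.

Augment In→a→f→Eg: bottleneck 5, flow now 5.
Augment In→b→d→Eg: bottleneck 2, flow now 7.
Augment In→b→e→Eg: bottleneck 2, flow now 9.
Augment In→c→d→b→e→Eg: bottleneck 2, flow now 11. (uses reverse residual edge)
No augmenting path remains; maximum flow = 11.
In the residual graph, reachable from In: {In, c, d}.
Min-cut edges: In→a (5), In→b (4), d→Eg (2); capacity 5 + 4 + 2 = 11.
This cut is saturated, so no flow can exceed 11.

11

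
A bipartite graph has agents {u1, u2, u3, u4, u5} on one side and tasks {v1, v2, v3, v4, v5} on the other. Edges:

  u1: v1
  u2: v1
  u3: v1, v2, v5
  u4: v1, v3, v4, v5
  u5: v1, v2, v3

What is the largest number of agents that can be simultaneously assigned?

Unit-capacity flow: source→left, listed edges, right→sink; max matching = max flow.
Augmenting path u1→v1 (+1); matched 1.
Augmenting path u3→v2 (+1); matched 2.
Augmenting path u4→v3 (+1); matched 3.
Augmenting path u5→v2→u3→v5 (+1); matched 4.
No augmenting path remains; maximum matching = 4.
König certificate: {u3, u4, u5, v1} is a vertex cover of size 4 (every listed pair touches it), so no matching can be larger.

4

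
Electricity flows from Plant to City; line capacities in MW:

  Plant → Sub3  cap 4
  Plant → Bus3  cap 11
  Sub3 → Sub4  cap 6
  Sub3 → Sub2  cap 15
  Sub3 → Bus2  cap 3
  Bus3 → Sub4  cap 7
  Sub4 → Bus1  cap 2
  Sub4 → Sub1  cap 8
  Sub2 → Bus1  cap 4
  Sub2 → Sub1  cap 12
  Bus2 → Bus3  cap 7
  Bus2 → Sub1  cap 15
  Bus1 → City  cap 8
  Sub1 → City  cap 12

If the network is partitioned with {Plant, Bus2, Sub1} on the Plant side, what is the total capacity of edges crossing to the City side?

Edges leaving {Plant, Bus2, Sub1}: Plant→Sub3 (4), Plant→Bus3 (11), Bus2→Bus3 (7), Sub1→City (12).
Cut capacity = 4 + 11 + 7 + 12 = 34.

34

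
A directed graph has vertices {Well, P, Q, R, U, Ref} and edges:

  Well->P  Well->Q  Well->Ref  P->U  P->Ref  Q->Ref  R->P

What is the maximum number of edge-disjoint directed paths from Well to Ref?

3

Assign every edge capacity 1; by Menger, the answer equals the max flow.
Path Well→Ref (+1); total 1.
Path Well→P→Ref (+1); total 2.
Path Well→Q→Ref (+1); total 3.
No residual Well→Ref path; max flow = 3.
Certifying cut of size 3: {Well→P, Well→Q, Well→Ref}.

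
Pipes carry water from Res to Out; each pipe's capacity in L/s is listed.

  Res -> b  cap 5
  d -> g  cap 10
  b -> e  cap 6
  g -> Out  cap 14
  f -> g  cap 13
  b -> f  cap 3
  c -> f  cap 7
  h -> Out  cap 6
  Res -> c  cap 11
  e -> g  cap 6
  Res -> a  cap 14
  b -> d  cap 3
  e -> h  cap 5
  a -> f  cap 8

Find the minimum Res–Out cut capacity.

18

Augment Res→a→f→g→Out: bottleneck 8, flow now 8.
Augment Res→b→d→g→Out: bottleneck 3, flow now 11.
Augment Res→b→e→g→Out: bottleneck 2, flow now 13.
Augment Res→c→f→g→Out: bottleneck 1, flow now 14.
Augment Res→c→f→g→e→h→Out: bottleneck 2, flow now 16. (uses reverse residual edge)
Augment Res→c→f→g→d→b→e→h→Out: bottleneck 2, flow now 18. (uses reverse residual edge)
No augmenting path remains; maximum flow = 18.
By max-flow min-cut, the minimum cut capacity equals the max flow.
In the residual graph, reachable from Res: {Res, a, c, f}.
Min-cut edges: Res→b (5), f→g (13); capacity 5 + 13 = 18.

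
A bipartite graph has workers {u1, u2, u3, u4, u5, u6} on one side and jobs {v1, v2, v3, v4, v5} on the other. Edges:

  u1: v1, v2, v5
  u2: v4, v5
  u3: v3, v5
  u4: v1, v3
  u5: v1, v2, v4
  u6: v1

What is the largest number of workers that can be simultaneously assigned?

Unit-capacity flow: source→left, listed edges, right→sink; max matching = max flow.
Augmenting path u1→v1 (+1); matched 1.
Augmenting path u2→v4 (+1); matched 2.
Augmenting path u3→v3 (+1); matched 3.
Augmenting path u5→v2 (+1); matched 4.
Augmenting path u4→v1→u1→v5 (+1); matched 5.
No augmenting path remains; maximum matching = 5.
König certificate: {v1, v2, v3, v4, v5} is a vertex cover of size 5 (every listed pair touches it), so no matching can be larger.

5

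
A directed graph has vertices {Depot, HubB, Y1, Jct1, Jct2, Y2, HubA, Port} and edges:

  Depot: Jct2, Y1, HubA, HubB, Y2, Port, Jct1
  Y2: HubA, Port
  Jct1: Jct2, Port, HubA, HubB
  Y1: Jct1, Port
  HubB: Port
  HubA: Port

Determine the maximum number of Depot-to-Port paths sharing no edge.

Assign every edge capacity 1; by Menger, the answer equals the max flow.
Path Depot→Port (+1); total 1.
Path Depot→HubB→Port (+1); total 2.
Path Depot→Y1→Port (+1); total 3.
Path Depot→Jct1→Port (+1); total 4.
Path Depot→Y2→Port (+1); total 5.
Path Depot→HubA→Port (+1); total 6.
No residual Depot→Port path; max flow = 6.
Certifying cut of size 6: {Depot→HubA, Depot→HubB, Depot→Jct1, Depot→Port, Depot→Y1, Depot→Y2}.

6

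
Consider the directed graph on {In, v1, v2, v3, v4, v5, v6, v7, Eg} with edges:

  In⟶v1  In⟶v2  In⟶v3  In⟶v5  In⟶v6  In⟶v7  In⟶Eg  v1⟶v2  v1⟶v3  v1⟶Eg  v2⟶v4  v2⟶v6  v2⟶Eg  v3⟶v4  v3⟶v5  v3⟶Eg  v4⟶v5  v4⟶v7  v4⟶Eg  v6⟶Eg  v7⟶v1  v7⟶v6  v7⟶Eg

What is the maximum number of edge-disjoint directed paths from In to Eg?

Assign every edge capacity 1; by Menger, the answer equals the max flow.
Path In→Eg (+1); total 1.
Path In→v1→Eg (+1); total 2.
Path In→v2→Eg (+1); total 3.
Path In→v3→Eg (+1); total 4.
Path In→v6→Eg (+1); total 5.
Path In→v7→Eg (+1); total 6.
No residual In→Eg path; max flow = 6.
Certifying cut of size 6: {In→Eg, In→v1, In→v2, In→v3, In→v6, In→v7}.

6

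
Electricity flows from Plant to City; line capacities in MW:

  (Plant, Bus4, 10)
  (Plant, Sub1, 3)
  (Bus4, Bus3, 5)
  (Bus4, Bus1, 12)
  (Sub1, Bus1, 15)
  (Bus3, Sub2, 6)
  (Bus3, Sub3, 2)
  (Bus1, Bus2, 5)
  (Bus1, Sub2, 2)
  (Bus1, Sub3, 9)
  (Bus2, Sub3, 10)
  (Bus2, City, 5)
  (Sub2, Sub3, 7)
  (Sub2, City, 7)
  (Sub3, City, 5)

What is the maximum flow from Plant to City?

13

Augment Plant→Bus4→Bus3→Sub2→City: bottleneck 5, flow now 5.
Augment Plant→Bus4→Bus1→Bus2→City: bottleneck 5, flow now 10.
Augment Plant→Sub1→Bus1→Sub2→City: bottleneck 2, flow now 12.
Augment Plant→Sub1→Bus1→Sub3→City: bottleneck 1, flow now 13.
No augmenting path remains; maximum flow = 13.
In the residual graph, reachable from Plant: {Plant}.
Min-cut edges: Plant→Bus4 (10), Plant→Sub1 (3); capacity 10 + 3 = 13.
This cut is saturated, so no flow can exceed 13.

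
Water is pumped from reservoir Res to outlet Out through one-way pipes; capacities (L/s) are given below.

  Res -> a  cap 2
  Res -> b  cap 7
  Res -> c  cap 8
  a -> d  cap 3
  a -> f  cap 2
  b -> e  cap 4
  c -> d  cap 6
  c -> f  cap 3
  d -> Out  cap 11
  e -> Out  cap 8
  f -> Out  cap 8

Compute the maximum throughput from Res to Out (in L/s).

14

Augment Res→a→d→Out: bottleneck 2, flow now 2.
Augment Res→b→e→Out: bottleneck 4, flow now 6.
Augment Res→c→d→Out: bottleneck 6, flow now 12.
Augment Res→c→f→Out: bottleneck 2, flow now 14.
No augmenting path remains; maximum flow = 14.
In the residual graph, reachable from Res: {Res, b}.
Min-cut edges: Res→a (2), Res→c (8), b→e (4); capacity 2 + 8 + 4 = 14.
This cut is saturated, so no flow can exceed 14.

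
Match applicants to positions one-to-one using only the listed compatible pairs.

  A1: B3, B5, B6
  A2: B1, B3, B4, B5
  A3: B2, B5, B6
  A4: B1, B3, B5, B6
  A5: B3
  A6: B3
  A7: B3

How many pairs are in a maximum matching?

Unit-capacity flow: source→left, listed edges, right→sink; max matching = max flow.
Augmenting path A1→B3 (+1); matched 1.
Augmenting path A2→B1 (+1); matched 2.
Augmenting path A3→B2 (+1); matched 3.
Augmenting path A4→B5 (+1); matched 4.
Augmenting path A5→B3→A1→B6 (+1); matched 5.
No augmenting path remains; maximum matching = 5.
König certificate: {A1, A2, A3, A4, B3} is a vertex cover of size 5 (every listed pair touches it), so no matching can be larger.

5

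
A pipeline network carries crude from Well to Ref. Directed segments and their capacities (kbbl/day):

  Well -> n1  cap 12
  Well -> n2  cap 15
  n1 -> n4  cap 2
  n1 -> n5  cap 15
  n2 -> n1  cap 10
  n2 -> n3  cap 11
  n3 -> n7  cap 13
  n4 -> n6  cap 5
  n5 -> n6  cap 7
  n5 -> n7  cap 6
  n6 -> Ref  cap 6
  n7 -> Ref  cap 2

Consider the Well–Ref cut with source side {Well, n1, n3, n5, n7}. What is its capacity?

26

Edges leaving {Well, n1, n3, n5, n7}: Well→n2 (15), n1→n4 (2), n5→n6 (7), n7→Ref (2).
Cut capacity = 15 + 2 + 7 + 2 = 26.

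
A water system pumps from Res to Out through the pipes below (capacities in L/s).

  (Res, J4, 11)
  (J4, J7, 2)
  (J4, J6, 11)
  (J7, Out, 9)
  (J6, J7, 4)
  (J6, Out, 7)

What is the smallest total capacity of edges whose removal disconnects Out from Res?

11

Augment Res→J4→J7→Out: bottleneck 2, flow now 2.
Augment Res→J4→J6→Out: bottleneck 7, flow now 9.
Augment Res→J4→J6→J7→Out: bottleneck 2, flow now 11.
No augmenting path remains; maximum flow = 11.
By max-flow min-cut, the minimum cut capacity equals the max flow.
In the residual graph, reachable from Res: {Res}.
Min-cut edges: Res→J4 (11); capacity 11 = 11.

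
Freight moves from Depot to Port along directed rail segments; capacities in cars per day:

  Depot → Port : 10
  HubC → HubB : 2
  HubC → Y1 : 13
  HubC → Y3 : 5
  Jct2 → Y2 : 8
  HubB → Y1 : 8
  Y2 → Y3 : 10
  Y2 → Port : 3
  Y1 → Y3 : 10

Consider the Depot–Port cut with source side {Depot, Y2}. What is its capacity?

23

Edges leaving {Depot, Y2}: Depot→Port (10), Y2→Y3 (10), Y2→Port (3).
Cut capacity = 10 + 10 + 3 = 23.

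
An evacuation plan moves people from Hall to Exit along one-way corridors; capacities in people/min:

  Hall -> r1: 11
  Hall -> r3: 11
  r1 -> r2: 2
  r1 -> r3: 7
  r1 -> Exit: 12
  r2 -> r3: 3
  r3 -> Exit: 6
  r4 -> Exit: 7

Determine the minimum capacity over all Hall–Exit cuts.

Augment Hall→r1→Exit: bottleneck 11, flow now 11.
Augment Hall→r3→Exit: bottleneck 6, flow now 17.
No augmenting path remains; maximum flow = 17.
By max-flow min-cut, the minimum cut capacity equals the max flow.
In the residual graph, reachable from Hall: {Hall, r3}.
Min-cut edges: Hall→r1 (11), r3→Exit (6); capacity 11 + 6 = 17.

17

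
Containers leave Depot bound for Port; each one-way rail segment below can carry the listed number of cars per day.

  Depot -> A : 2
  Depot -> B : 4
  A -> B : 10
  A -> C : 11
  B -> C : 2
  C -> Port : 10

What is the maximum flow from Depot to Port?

Augment Depot→A→C→Port: bottleneck 2, flow now 2.
Augment Depot→B→C→Port: bottleneck 2, flow now 4.
No augmenting path remains; maximum flow = 4.
In the residual graph, reachable from Depot: {Depot, B}.
Min-cut edges: Depot→A (2), B→C (2); capacity 2 + 2 = 4.
This cut is saturated, so no flow can exceed 4.

4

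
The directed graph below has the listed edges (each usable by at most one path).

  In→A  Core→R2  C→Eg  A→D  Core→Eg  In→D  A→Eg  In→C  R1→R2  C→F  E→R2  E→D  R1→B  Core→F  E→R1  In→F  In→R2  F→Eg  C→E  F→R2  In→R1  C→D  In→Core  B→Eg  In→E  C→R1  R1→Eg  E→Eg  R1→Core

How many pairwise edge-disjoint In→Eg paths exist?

6

Assign every edge capacity 1; by Menger, the answer equals the max flow.
Path In→C→Eg (+1); total 1.
Path In→E→Eg (+1); total 2.
Path In→A→Eg (+1); total 3.
Path In→R1→Eg (+1); total 4.
Path In→F→Eg (+1); total 5.
Path In→Core→Eg (+1); total 6.
No residual In→Eg path; max flow = 6.
Certifying cut of size 6: {In→A, In→C, In→Core, In→E, In→F, In→R1}.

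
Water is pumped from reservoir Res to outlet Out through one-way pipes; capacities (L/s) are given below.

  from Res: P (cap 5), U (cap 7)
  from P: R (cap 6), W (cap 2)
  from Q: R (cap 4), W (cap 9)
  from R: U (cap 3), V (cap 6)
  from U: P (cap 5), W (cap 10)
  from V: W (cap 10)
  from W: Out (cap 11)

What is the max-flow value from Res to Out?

11

Augment Res→P→W→Out: bottleneck 2, flow now 2.
Augment Res→U→W→Out: bottleneck 7, flow now 9.
Augment Res→P→R→U→W→Out: bottleneck 2, flow now 11.
No augmenting path remains; maximum flow = 11.
In the residual graph, reachable from Res: {Res, P, R, U, V, W}.
Min-cut edges: W→Out (11); capacity 11 = 11.
This cut is saturated, so no flow can exceed 11.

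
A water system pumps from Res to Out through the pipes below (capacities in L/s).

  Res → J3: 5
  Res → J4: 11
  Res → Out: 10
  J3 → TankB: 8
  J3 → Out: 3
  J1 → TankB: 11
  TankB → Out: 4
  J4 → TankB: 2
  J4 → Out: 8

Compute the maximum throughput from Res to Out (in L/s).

25

Augment Res→Out: bottleneck 10, flow now 10.
Augment Res→J3→Out: bottleneck 3, flow now 13.
Augment Res→J4→Out: bottleneck 8, flow now 21.
Augment Res→J3→TankB→Out: bottleneck 2, flow now 23.
Augment Res→J4→TankB→Out: bottleneck 2, flow now 25.
No augmenting path remains; maximum flow = 25.
In the residual graph, reachable from Res: {Res, J4}.
Min-cut edges: Res→J3 (5), Res→Out (10), J4→TankB (2), J4→Out (8); capacity 5 + 10 + 2 + 8 = 25.
This cut is saturated, so no flow can exceed 25.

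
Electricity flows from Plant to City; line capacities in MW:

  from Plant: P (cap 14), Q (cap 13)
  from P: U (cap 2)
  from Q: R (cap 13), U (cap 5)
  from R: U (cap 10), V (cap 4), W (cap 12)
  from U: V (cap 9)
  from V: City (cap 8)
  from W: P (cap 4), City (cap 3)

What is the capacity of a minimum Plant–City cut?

11

Augment Plant→P→U→V→City: bottleneck 2, flow now 2.
Augment Plant→Q→R→V→City: bottleneck 4, flow now 6.
Augment Plant→Q→R→W→City: bottleneck 3, flow now 9.
Augment Plant→Q→U→V→City: bottleneck 2, flow now 11.
No augmenting path remains; maximum flow = 11.
By max-flow min-cut, the minimum cut capacity equals the max flow.
In the residual graph, reachable from Plant: {Plant, P, Q, R, U, V, W}.
Min-cut edges: V→City (8), W→City (3); capacity 8 + 3 = 11.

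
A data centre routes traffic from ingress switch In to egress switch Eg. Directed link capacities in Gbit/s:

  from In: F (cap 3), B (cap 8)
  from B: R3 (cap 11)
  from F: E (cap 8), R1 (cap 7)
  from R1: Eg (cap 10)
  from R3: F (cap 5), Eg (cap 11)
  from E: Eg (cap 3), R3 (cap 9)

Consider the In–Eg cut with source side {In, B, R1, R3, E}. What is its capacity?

32

Edges leaving {In, B, R1, R3, E}: In→F (3), R1→Eg (10), R3→F (5), R3→Eg (11), E→Eg (3).
Cut capacity = 3 + 10 + 5 + 11 + 3 = 32.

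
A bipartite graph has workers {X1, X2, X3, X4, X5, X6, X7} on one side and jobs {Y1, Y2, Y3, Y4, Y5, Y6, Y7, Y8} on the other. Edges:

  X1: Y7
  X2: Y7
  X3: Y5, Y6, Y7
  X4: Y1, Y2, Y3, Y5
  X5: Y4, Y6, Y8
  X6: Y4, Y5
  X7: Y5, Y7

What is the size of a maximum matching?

Unit-capacity flow: source→left, listed edges, right→sink; max matching = max flow.
Augmenting path X1→Y7 (+1); matched 1.
Augmenting path X3→Y5 (+1); matched 2.
Augmenting path X4→Y1 (+1); matched 3.
Augmenting path X5→Y4 (+1); matched 4.
Augmenting path X6→Y4→X5→Y6 (+1); matched 5.
Augmenting path X7→Y5→X3→Y6→X5→Y8 (+1); matched 6.
No augmenting path remains; maximum matching = 6.
König certificate: {X3, X4, X5, X6, X7, Y7} is a vertex cover of size 6 (every listed pair touches it), so no matching can be larger.

6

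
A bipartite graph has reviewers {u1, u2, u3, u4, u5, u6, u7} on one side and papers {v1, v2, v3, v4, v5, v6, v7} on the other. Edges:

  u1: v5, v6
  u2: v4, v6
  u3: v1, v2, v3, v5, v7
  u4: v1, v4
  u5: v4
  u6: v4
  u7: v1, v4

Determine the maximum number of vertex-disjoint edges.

5

Unit-capacity flow: source→left, listed edges, right→sink; max matching = max flow.
Augmenting path u1→v5 (+1); matched 1.
Augmenting path u2→v4 (+1); matched 2.
Augmenting path u3→v1 (+1); matched 3.
Augmenting path u4→v1→u3→v2 (+1); matched 4.
Augmenting path u5→v4→u2→v6 (+1); matched 5.
No augmenting path remains; maximum matching = 5.
König certificate: {u1, u2, u3, v1, v4} is a vertex cover of size 5 (every listed pair touches it), so no matching can be larger.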